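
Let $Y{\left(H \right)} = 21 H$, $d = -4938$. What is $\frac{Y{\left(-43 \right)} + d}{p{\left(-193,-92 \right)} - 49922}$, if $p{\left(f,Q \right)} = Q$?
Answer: $\frac{5841}{50014} \approx 0.11679$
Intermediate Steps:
$\frac{Y{\left(-43 \right)} + d}{p{\left(-193,-92 \right)} - 49922} = \frac{21 \left(-43\right) - 4938}{-92 - 49922} = \frac{-903 - 4938}{-50014} = \left(-5841\right) \left(- \frac{1}{50014}\right) = \frac{5841}{50014}$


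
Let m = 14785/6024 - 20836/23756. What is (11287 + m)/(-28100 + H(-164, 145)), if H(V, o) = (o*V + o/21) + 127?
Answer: -2827063336517/12959072274016 ≈ -0.21815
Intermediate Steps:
H(V, o) = 127 + o/21 + V*o (H(V, o) = (V*o + o/21) + 127 = (o/21 + V*o) + 127 = 127 + o/21 + V*o)
m = 56429099/35776536 (m = 14785*(1/6024) - 20836*1/23756 = 14785/6024 - 5209/5939 = 56429099/35776536 ≈ 1.5773)
(11287 + m)/(-28100 + H(-164, 145)) = (11287 + 56429099/35776536)/(-28100 + (127 + (1/21)*145 - 164*145)) = 403866190931/(35776536*(-28100 + (127 + 145/21 - 23780))) = 403866190931/(35776536*(-28100 - 496568/21)) = 403866190931/(35776536*(-1086668/21)) = (403866190931/35776536)*(-21/1086668) = -2827063336517/12959072274016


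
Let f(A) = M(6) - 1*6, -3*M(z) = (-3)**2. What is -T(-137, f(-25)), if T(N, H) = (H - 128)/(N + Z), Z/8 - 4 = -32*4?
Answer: -137/1129 ≈ -0.12135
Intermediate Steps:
M(z) = -3 (M(z) = -1/3*(-3)**2 = -1/3*9 = -3)
f(A) = -9 (f(A) = -3 - 1*6 = -3 - 6 = -9)
Z = -992 (Z = 32 + 8*(-32*4) = 32 + 8*(-128) = 32 - 1024 = -992)
T(N, H) = (-128 + H)/(-992 + N) (T(N, H) = (H - 128)/(N - 992) = (-128 + H)/(-992 + N))
-T(-137, f(-25)) = -(-128 - 9)/(-992 - 137) = -(-137)/(-1129) = -(-1)*(-137)/1129 = -1*137/1129 = -137/1129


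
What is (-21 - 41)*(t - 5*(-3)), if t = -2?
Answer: -806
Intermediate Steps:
(-21 - 41)*(t - 5*(-3)) = (-21 - 41)*(-2 - 5*(-3)) = -62*(-2 + 15) = -62*13 = -806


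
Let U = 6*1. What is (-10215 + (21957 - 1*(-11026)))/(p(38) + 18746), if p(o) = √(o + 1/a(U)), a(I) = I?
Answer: 2560853568/2108474867 - 22768*√1374/2108474867 ≈ 1.2142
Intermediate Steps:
U = 6
p(o) = √(⅙ + o) (p(o) = √(o + 1/6) = √(o + ⅙) = √(⅙ + o))
(-10215 + (21957 - 1*(-11026)))/(p(38) + 18746) = (-10215 + (21957 - 1*(-11026)))/(√(6 + 36*38)/6 + 18746) = (-10215 + (21957 + 11026))/(√(6 + 1368)/6 + 18746) = (-10215 + 32983)/(√1374/6 + 18746) = 22768/(18746 + √1374/6)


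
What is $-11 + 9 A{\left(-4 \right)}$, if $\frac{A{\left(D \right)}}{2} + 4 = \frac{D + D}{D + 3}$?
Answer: $61$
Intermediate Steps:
$A{\left(D \right)} = -8 + \frac{4 D}{3 + D}$ ($A{\left(D \right)} = -8 + 2 \frac{D + D}{D + 3} = -8 + 2 \frac{2 D}{3 + D} = -8 + \frac{4 D}{3 + D}$)
$-11 + 9 A{\left(-4 \right)} = -11 + 9 \frac{4 \left(-6 - -4\right)}{3 - 4} = -11 + 9 \frac{4 \left(-6 + 4\right)}{-1} = -11 + 9 \cdot 4 \left(-1\right) \left(-2\right) = -11 + 9 \cdot 8 = -11 + 72 = 61$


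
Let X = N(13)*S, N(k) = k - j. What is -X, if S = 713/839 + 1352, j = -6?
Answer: -21565779/839 ≈ -25704.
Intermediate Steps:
N(k) = 6 + k (N(k) = k - 1*(-6) = k + 6 = 6 + k)
S = 1135041/839 (S = 713*(1/839) + 1352 = 713/839 + 1352 = 1135041/839 ≈ 1352.8)
X = 21565779/839 (X = (6 + 13)*(1135041/839) = 19*(1135041/839) = 21565779/839 ≈ 25704.)
-X = -1*21565779/839 = -21565779/839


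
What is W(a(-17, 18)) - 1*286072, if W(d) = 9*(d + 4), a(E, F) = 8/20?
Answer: -1430162/5 ≈ -2.8603e+5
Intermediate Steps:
a(E, F) = ⅖ (a(E, F) = 8*(1/20) = ⅖)
W(d) = 36 + 9*d (W(d) = 9*(4 + d) = 36 + 9*d)
W(a(-17, 18)) - 1*286072 = (36 + 9*(⅖)) - 1*286072 = (36 + 18/5) - 286072 = 198/5 - 286072 = -1430162/5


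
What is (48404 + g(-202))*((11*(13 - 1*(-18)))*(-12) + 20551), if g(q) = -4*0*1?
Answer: 796681436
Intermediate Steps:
g(q) = 0 (g(q) = 0*1 = 0)
(48404 + g(-202))*((11*(13 - 1*(-18)))*(-12) + 20551) = (48404 + 0)*((11*(13 - 1*(-18)))*(-12) + 20551) = 48404*((11*(13 + 18))*(-12) + 20551) = 48404*((11*31)*(-12) + 20551) = 48404*(341*(-12) + 20551) = 48404*(-4092 + 20551) = 48404*16459 = 796681436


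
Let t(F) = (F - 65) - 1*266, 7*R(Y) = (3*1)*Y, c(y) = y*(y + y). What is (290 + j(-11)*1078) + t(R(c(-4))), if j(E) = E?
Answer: -83197/7 ≈ -11885.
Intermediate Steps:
c(y) = 2*y**2 (c(y) = y*(2*y) = 2*y**2)
R(Y) = 3*Y/7 (R(Y) = ((3*1)*Y)/7 = (3*Y)/7 = 3*Y/7)
t(F) = -331 + F (t(F) = (-65 + F) - 266 = -331 + F)
(290 + j(-11)*1078) + t(R(c(-4))) = (290 - 11*1078) + (-331 + 3*(2*(-4)**2)/7) = (290 - 11858) + (-331 + 3*(2*16)/7) = -11568 + (-331 + (3/7)*32) = -11568 + (-331 + 96/7) = -11568 - 2221/7 = -83197/7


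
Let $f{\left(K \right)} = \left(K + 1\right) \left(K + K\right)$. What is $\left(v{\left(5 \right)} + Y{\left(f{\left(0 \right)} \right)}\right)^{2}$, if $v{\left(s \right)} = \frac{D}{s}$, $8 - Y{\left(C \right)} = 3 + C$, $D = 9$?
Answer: $\frac{1156}{25} \approx 46.24$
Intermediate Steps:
$f{\left(K \right)} = 2 K \left(1 + K\right)$ ($f{\left(K \right)} = \left(1 + K\right) 2 K = 2 K \left(1 + K\right)$)
$Y{\left(C \right)} = 5 - C$ ($Y{\left(C \right)} = 8 - \left(3 + C\right) = 5 - C$)
$v{\left(s \right)} = \frac{9}{s}$
$\left(v{\left(5 \right)} + Y{\left(f{\left(0 \right)} \right)}\right)^{2} = \left(\frac{9}{5} + \left(5 - 2 \cdot 0 \left(1 + 0\right)\right)\right)^{2} = \left(9 \cdot \frac{1}{5} + \left(5 - 2 \cdot 0 \cdot 1\right)\right)^{2} = \left(\frac{9}{5} + \left(5 - 0\right)\right)^{2} = \left(\frac{9}{5} + \left(5 + 0\right)\right)^{2} = \left(\frac{9}{5} + 5\right)^{2} = \left(\frac{34}{5}\right)^{2} = \frac{1156}{25}$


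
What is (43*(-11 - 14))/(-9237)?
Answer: 1075/9237 ≈ 0.11638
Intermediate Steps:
(43*(-11 - 14))/(-9237) = (43*(-25))*(-1/9237) = -1075*(-1/9237) = 1075/9237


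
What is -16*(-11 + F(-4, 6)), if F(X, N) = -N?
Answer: 272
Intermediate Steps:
-16*(-11 + F(-4, 6)) = -16*(-11 - 1*6) = -16*(-11 - 6) = -16*(-17) = 272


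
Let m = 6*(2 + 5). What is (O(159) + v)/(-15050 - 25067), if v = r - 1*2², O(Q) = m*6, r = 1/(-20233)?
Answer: -5017783/811687261 ≈ -0.0061819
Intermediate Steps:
r = -1/20233 ≈ -4.9424e-5
m = 42 (m = 6*7 = 42)
O(Q) = 252 (O(Q) = 42*6 = 252)
v = -80933/20233 (v = -1/20233 - 1*2² = -1/20233 - 1*4 = -1/20233 - 4 = -80933/20233 ≈ -4.0000)
(O(159) + v)/(-15050 - 25067) = (252 - 80933/20233)/(-15050 - 25067) = (5017783/20233)/(-40117) = (5017783/20233)*(-1/40117) = -5017783/811687261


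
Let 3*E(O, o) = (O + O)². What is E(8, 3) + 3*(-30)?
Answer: -14/3 ≈ -4.6667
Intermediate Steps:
E(O, o) = 4*O²/3 (E(O, o) = (O + O)²/3 = (2*O)²/3 = (4*O²)/3 = 4*O²/3)
E(8, 3) + 3*(-30) = (4/3)*8² + 3*(-30) = (4/3)*64 - 90 = 256/3 - 90 = -14/3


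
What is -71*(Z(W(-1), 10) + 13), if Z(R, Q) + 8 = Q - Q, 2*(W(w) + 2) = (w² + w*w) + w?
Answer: -355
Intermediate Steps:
W(w) = -2 + w² + w/2 (W(w) = -2 + ((w² + w*w) + w)/2 = -2 + ((w² + w²) + w)/2 = -2 + (2*w² + w)/2 = -2 + (w + 2*w²)/2 = -2 + (w² + w/2) = -2 + w² + w/2)
Z(R, Q) = -8 (Z(R, Q) = -8 + (Q - Q) = -8 + 0 = -8)
-71*(Z(W(-1), 10) + 13) = -71*(-8 + 13) = -71*5 = -355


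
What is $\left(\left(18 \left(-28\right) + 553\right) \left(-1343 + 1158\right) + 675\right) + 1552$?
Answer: $-6838$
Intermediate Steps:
$\left(\left(18 \left(-28\right) + 553\right) \left(-1343 + 1158\right) + 675\right) + 1552 = \left(\left(-504 + 553\right) \left(-185\right) + 675\right) + 1552 = \left(49 \left(-185\right) + 675\right) + 1552 = \left(-9065 + 675\right) + 1552 = -8390 + 1552 = -6838$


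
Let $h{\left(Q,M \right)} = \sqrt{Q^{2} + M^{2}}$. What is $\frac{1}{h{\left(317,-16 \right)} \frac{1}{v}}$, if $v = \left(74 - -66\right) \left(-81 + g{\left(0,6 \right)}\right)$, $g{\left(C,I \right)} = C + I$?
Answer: $- \frac{2100 \sqrt{100745}}{20149} \approx -33.081$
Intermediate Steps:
$h{\left(Q,M \right)} = \sqrt{M^{2} + Q^{2}}$
$v = -10500$ ($v = \left(74 - -66\right) \left(-81 + \left(0 + 6\right)\right) = \left(74 + 66\right) \left(-81 + 6\right) = 140 \left(-75\right) = -10500$)
$\frac{1}{h{\left(317,-16 \right)} \frac{1}{v}} = \frac{1}{\sqrt{\left(-16\right)^{2} + 317^{2}} \frac{1}{-10500}} = \frac{1}{\sqrt{256 + 100489} \left(- \frac{1}{10500}\right)} = \frac{1}{\sqrt{100745} \left(- \frac{1}{10500}\right)} = \frac{1}{\left(- \frac{1}{10500}\right) \sqrt{100745}} = - \frac{2100 \sqrt{100745}}{20149}$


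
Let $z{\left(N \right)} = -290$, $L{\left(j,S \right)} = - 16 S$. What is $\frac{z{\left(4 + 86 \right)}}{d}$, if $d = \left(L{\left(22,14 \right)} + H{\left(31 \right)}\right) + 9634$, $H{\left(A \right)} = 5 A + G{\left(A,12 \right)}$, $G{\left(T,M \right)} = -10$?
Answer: $- \frac{58}{1911} \approx -0.030351$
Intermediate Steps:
$H{\left(A \right)} = -10 + 5 A$ ($H{\left(A \right)} = 5 A - 10 = -10 + 5 A$)
$d = 9555$ ($d = \left(\left(-16\right) 14 + \left(-10 + 5 \cdot 31\right)\right) + 9634 = \left(-224 + \left(-10 + 155\right)\right) + 9634 = \left(-224 + 145\right) + 9634 = -79 + 9634 = 9555$)
$\frac{z{\left(4 + 86 \right)}}{d} = - \frac{290}{9555} = \left(-290\right) \frac{1}{9555} = - \frac{58}{1911}$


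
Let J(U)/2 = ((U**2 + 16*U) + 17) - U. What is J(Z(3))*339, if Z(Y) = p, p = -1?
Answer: 2034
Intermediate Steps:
Z(Y) = -1
J(U) = 34 + 2*U**2 + 30*U (J(U) = 2*(((U**2 + 16*U) + 17) - U) = 2*((17 + U**2 + 16*U) - U) = 2*(17 + U**2 + 15*U) = 34 + 2*U**2 + 30*U)
J(Z(3))*339 = (34 + 2*(-1)**2 + 30*(-1))*339 = (34 + 2*1 - 30)*339 = (34 + 2 - 30)*339 = 6*339 = 2034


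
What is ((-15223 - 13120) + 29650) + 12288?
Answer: 13595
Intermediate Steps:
((-15223 - 13120) + 29650) + 12288 = (-28343 + 29650) + 12288 = 1307 + 12288 = 13595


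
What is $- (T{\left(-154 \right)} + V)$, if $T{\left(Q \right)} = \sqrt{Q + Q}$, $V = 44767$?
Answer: $-44767 - 2 i \sqrt{77} \approx -44767.0 - 17.55 i$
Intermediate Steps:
$T{\left(Q \right)} = \sqrt{2} \sqrt{Q}$ ($T{\left(Q \right)} = \sqrt{2 Q} = \sqrt{2} \sqrt{Q}$)
$- (T{\left(-154 \right)} + V) = - (\sqrt{2} \sqrt{-154} + 44767) = - (\sqrt{2} i \sqrt{154} + 44767) = - (2 i \sqrt{77} + 44767) = - (44767 + 2 i \sqrt{77}) = -44767 - 2 i \sqrt{77}$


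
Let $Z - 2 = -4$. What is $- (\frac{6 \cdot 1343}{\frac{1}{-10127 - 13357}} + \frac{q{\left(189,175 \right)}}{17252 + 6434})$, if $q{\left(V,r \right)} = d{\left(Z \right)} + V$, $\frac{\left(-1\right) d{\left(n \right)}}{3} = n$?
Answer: $\frac{344784479169}{1822} \approx 1.8923 \cdot 10^{8}$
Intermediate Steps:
$Z = -2$ ($Z = 2 - 4 = -2$)
$d{\left(n \right)} = - 3 n$
$q{\left(V,r \right)} = 6 + V$ ($q{\left(V,r \right)} = \left(-3\right) \left(-2\right) + V = 6 + V$)
$- (\frac{6 \cdot 1343}{\frac{1}{-10127 - 13357}} + \frac{q{\left(189,175 \right)}}{17252 + 6434}) = - (\frac{6 \cdot 1343}{\frac{1}{-10127 - 13357}} + \frac{6 + 189}{17252 + 6434}) = - (\frac{8058}{\frac{1}{-10127 - 13357}} + \frac{195}{23686}) = - (\frac{8058}{\frac{1}{-10127 - 13357}} + 195 \cdot \frac{1}{23686}) = - (\frac{8058}{\frac{1}{-23484}} + \frac{15}{1822}) = - (\frac{8058}{- \frac{1}{23484}} + \frac{15}{1822}) = - (8058 \left(-23484\right) + \frac{15}{1822}) = - (-189234072 + \frac{15}{1822}) = \left(-1\right) \left(- \frac{344784479169}{1822}\right) = \frac{344784479169}{1822}$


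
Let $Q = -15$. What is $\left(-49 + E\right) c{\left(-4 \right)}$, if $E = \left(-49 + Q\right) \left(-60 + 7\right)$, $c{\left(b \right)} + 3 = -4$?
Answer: $-23401$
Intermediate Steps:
$c{\left(b \right)} = -7$ ($c{\left(b \right)} = -3 - 4 = -7$)
$E = 3392$ ($E = \left(-49 - 15\right) \left(-60 + 7\right) = \left(-64\right) \left(-53\right) = 3392$)
$\left(-49 + E\right) c{\left(-4 \right)} = \left(-49 + 3392\right) \left(-7\right) = 3343 \left(-7\right) = -23401$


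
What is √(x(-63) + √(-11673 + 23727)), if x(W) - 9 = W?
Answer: √(-54 + 7*√246) ≈ 7.4693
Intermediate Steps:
x(W) = 9 + W
√(x(-63) + √(-11673 + 23727)) = √((9 - 63) + √(-11673 + 23727)) = √(-54 + √12054) = √(-54 + 7*√246)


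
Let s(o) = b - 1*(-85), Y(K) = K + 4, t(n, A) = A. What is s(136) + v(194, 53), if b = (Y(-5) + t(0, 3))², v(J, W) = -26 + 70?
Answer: 133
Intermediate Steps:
Y(K) = 4 + K
v(J, W) = 44
b = 4 (b = ((4 - 5) + 3)² = (-1 + 3)² = 2² = 4)
s(o) = 89 (s(o) = 4 - 1*(-85) = 4 + 85 = 89)
s(136) + v(194, 53) = 89 + 44 = 133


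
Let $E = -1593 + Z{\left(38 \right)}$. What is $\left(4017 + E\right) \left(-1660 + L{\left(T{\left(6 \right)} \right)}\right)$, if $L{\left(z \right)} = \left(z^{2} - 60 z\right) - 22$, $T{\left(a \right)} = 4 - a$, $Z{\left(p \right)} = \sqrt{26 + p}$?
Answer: $-3789056$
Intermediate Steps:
$E = -1585$ ($E = -1593 + \sqrt{26 + 38} = -1593 + \sqrt{64} = -1593 + 8 = -1585$)
$L{\left(z \right)} = -22 + z^{2} - 60 z$
$\left(4017 + E\right) \left(-1660 + L{\left(T{\left(6 \right)} \right)}\right) = \left(4017 - 1585\right) \left(-1660 - \left(22 - \left(4 - 6\right)^{2} + 60 \left(4 - 6\right)\right)\right) = 2432 \left(-1660 - \left(22 - \left(4 - 6\right)^{2} + 60 \left(4 - 6\right)\right)\right) = 2432 \left(-1660 - \left(-98 - 4\right)\right) = 2432 \left(-1660 + \left(-22 + 4 + 120\right)\right) = 2432 \left(-1660 + 102\right) = 2432 \left(-1558\right) = -3789056$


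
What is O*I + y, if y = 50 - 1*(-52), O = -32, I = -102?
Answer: 3366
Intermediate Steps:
y = 102 (y = 50 + 52 = 102)
O*I + y = -32*(-102) + 102 = 3264 + 102 = 3366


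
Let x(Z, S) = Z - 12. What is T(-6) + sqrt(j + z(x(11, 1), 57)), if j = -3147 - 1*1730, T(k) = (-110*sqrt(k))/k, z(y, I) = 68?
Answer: I*(sqrt(4809) + 55*sqrt(6)/3) ≈ 114.25*I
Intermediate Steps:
x(Z, S) = -12 + Z
T(k) = -110/sqrt(k)
j = -4877 (j = -3147 - 1730 = -4877)
T(-6) + sqrt(j + z(x(11, 1), 57)) = -(-55)*I*sqrt(6)/3 + sqrt(-4877 + 68) = -(-55)*I*sqrt(6)/3 + sqrt(-4809) = 55*I*sqrt(6)/3 + I*sqrt(4809) = I*sqrt(4809) + 55*I*sqrt(6)/3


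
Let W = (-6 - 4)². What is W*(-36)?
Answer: -3600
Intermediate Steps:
W = 100 (W = (-10)² = 100)
W*(-36) = 100*(-36) = -3600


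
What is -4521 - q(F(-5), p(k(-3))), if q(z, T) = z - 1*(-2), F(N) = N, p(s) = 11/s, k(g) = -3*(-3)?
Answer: -4518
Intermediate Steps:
k(g) = 9
q(z, T) = 2 + z (q(z, T) = z + 2 = 2 + z)
-4521 - q(F(-5), p(k(-3))) = -4521 - (2 - 5) = -4521 - 1*(-3) = -4521 + 3 = -4518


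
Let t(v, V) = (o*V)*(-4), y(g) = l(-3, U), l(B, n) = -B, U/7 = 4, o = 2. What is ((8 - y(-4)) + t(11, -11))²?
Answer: 8649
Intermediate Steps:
U = 28 (U = 7*4 = 28)
y(g) = 3 (y(g) = -1*(-3) = 3)
t(v, V) = -8*V (t(v, V) = (2*V)*(-4) = -8*V)
((8 - y(-4)) + t(11, -11))² = ((8 - 1*3) - 8*(-11))² = ((8 - 3) + 88)² = (5 + 88)² = 93² = 8649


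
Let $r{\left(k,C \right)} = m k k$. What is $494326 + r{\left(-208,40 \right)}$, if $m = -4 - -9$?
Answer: $710646$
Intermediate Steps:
$m = 5$ ($m = -4 + 9 = 5$)
$r{\left(k,C \right)} = 5 k^{2}$ ($r{\left(k,C \right)} = 5 k k = 5 k^{2}$)
$494326 + r{\left(-208,40 \right)} = 494326 + 5 \left(-208\right)^{2} = 494326 + 5 \cdot 43264 = 494326 + 216320 = 710646$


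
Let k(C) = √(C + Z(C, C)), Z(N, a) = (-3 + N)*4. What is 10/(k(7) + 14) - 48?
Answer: -8164/173 - 10*√23/173 ≈ -47.468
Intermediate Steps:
Z(N, a) = -12 + 4*N
k(C) = √(-12 + 5*C) (k(C) = √(C + (-12 + 4*C)) = √(-12 + 5*C))
10/(k(7) + 14) - 48 = 10/(√(-12 + 5*7) + 14) - 48 = 10/(√(-12 + 35) + 14) - 48 = 10/(√23 + 14) - 48 = 10/(14 + √23) - 48 = -48 + 10/(14 + √23)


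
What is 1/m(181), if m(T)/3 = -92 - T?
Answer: -1/819 ≈ -0.0012210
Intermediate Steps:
m(T) = -276 - 3*T (m(T) = 3*(-92 - T) = -276 - 3*T)
1/m(181) = 1/(-276 - 3*181) = 1/(-276 - 543) = 1/(-819) = -1/819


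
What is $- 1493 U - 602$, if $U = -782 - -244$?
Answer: $802632$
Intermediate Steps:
$U = -538$ ($U = -782 + 244 = -538$)
$- 1493 U - 602 = \left(-1493\right) \left(-538\right) - 602 = 803234 - 602 = 802632$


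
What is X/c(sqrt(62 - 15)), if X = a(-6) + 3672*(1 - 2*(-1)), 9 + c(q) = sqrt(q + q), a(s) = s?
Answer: -11010/(9 - sqrt(2)*47**(1/4)) ≈ -2078.5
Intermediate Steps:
c(q) = -9 + sqrt(2)*sqrt(q) (c(q) = -9 + sqrt(q + q) = -9 + sqrt(2*q) = -9 + sqrt(2)*sqrt(q))
X = 11010 (X = -6 + 3672*(1 - 2*(-1)) = -6 + 3672*(1 + 2) = -6 + 3672*3 = -6 + 11016 = 11010)
X/c(sqrt(62 - 15)) = 11010/(-9 + sqrt(2)*sqrt(sqrt(62 - 15))) = 11010/(-9 + sqrt(2)*sqrt(sqrt(47))) = 11010/(-9 + sqrt(2)*47**(1/4))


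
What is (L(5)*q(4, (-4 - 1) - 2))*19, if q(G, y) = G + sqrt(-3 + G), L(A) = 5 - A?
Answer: 0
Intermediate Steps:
(L(5)*q(4, (-4 - 1) - 2))*19 = ((5 - 1*5)*(4 + sqrt(-3 + 4)))*19 = ((5 - 5)*(4 + sqrt(1)))*19 = (0*(4 + 1))*19 = (0*5)*19 = 0*19 = 0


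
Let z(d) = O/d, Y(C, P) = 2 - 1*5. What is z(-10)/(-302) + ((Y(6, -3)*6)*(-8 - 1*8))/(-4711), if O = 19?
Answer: -780251/14227220 ≈ -0.054842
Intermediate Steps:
Y(C, P) = -3 (Y(C, P) = 2 - 5 = -3)
z(d) = 19/d
z(-10)/(-302) + ((Y(6, -3)*6)*(-8 - 1*8))/(-4711) = (19/(-10))/(-302) + ((-3*6)*(-8 - 1*8))/(-4711) = (19*(-1/10))*(-1/302) - 18*(-8 - 8)*(-1/4711) = -19/10*(-1/302) - 18*(-16)*(-1/4711) = 19/3020 + 288*(-1/4711) = 19/3020 - 288/4711 = -780251/14227220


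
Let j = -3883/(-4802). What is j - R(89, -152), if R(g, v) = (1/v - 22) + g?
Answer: -24154275/364952 ≈ -66.185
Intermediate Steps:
R(g, v) = -22 + g + 1/v (R(g, v) = (-22 + 1/v) + g = -22 + g + 1/v)
j = 3883/4802 (j = -3883*(-1/4802) = 3883/4802 ≈ 0.80862)
j - R(89, -152) = 3883/4802 - (-22 + 89 + 1/(-152)) = 3883/4802 - (-22 + 89 - 1/152) = 3883/4802 - 1*10183/152 = 3883/4802 - 10183/152 = -24154275/364952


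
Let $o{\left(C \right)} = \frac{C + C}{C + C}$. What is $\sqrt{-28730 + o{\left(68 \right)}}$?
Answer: $i \sqrt{28729} \approx 169.5 i$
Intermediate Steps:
$o{\left(C \right)} = 1$ ($o{\left(C \right)} = \frac{2 C}{2 C} = 2 C \frac{1}{2 C} = 1$)
$\sqrt{-28730 + o{\left(68 \right)}} = \sqrt{-28730 + 1} = \sqrt{-28729} = i \sqrt{28729}$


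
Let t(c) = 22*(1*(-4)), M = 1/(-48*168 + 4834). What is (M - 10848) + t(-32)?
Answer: -35323281/3230 ≈ -10936.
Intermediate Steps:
M = -1/3230 (M = 1/(-8064 + 4834) = 1/(-3230) = -1/3230 ≈ -0.00030960)
t(c) = -88 (t(c) = 22*(-4) = -88)
(M - 10848) + t(-32) = (-1/3230 - 10848) - 88 = -35039041/3230 - 88 = -35323281/3230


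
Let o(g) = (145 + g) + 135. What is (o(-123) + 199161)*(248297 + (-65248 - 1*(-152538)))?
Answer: 66888529666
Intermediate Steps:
o(g) = 280 + g
(o(-123) + 199161)*(248297 + (-65248 - 1*(-152538))) = ((280 - 123) + 199161)*(248297 + (-65248 - 1*(-152538))) = (157 + 199161)*(248297 + (-65248 + 152538)) = 199318*(248297 + 87290) = 199318*335587 = 66888529666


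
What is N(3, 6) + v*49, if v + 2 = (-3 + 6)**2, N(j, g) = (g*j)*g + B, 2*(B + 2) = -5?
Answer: 893/2 ≈ 446.50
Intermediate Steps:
B = -9/2 (B = -2 + (1/2)*(-5) = -2 - 5/2 = -9/2 ≈ -4.5000)
N(j, g) = -9/2 + j*g**2 (N(j, g) = (g*j)*g - 9/2 = j*g**2 - 9/2 = -9/2 + j*g**2)
v = 7 (v = -2 + (-3 + 6)**2 = -2 + 3**2 = -2 + 9 = 7)
N(3, 6) + v*49 = (-9/2 + 3*6**2) + 7*49 = (-9/2 + 3*36) + 343 = (-9/2 + 108) + 343 = 207/2 + 343 = 893/2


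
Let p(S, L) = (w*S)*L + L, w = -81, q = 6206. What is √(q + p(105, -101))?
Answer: √865110 ≈ 930.11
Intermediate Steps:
p(S, L) = L - 81*L*S (p(S, L) = (-81*S)*L + L = -81*L*S + L = L - 81*L*S)
√(q + p(105, -101)) = √(6206 - 101*(1 - 81*105)) = √(6206 - 101*(1 - 8505)) = √(6206 - 101*(-8504)) = √(6206 + 858904) = √865110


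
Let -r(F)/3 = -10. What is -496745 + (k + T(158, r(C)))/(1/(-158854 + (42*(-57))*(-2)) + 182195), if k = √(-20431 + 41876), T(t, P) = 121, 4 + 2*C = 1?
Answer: -13943659387259419/28070054869 + 154066*√21445/28070054869 ≈ -4.9675e+5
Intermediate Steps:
C = -3/2 (C = -2 + (½)*1 = -2 + ½ = -3/2 ≈ -1.5000)
r(F) = 30 (r(F) = -3*(-10) = 30)
k = √21445 ≈ 146.44
-496745 + (k + T(158, r(C)))/(1/(-158854 + (42*(-57))*(-2)) + 182195) = -496745 + (√21445 + 121)/(1/(-158854 + (42*(-57))*(-2)) + 182195) = -496745 + (121 + √21445)/(1/(-158854 - 2394*(-2)) + 182195) = -496745 + (121 + √21445)/(1/(-158854 + 4788) + 182195) = -496745 + (121 + √21445)/(1/(-154066) + 182195) = -496745 + (121 + √21445)/(-1/154066 + 182195) = -496745 + (121 + √21445)/(28070054869/154066) = -496745 + (121 + √21445)*(154066/28070054869) = -496745 + (18641986/28070054869 + 154066*√21445/28070054869) = -13943659387259419/28070054869 + 154066*√21445/28070054869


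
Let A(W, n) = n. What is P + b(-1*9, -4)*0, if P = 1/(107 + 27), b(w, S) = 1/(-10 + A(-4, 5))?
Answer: 1/134 ≈ 0.0074627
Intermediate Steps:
b(w, S) = -1/5 (b(w, S) = 1/(-10 + 5) = 1/(-5) = -1/5)
P = 1/134 ≈ 0.0074627
P + b(-1*9, -4)*0 = 1/134 - 1/5*0 = 1/134 + 0 = 1/134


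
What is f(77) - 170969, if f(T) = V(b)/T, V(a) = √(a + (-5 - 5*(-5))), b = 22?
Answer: -170969 + √42/77 ≈ -1.7097e+5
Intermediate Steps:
V(a) = √(20 + a) (V(a) = √(a + (-5 + 25)) = √(a + 20) = √(20 + a))
f(T) = √42/T (f(T) = √(20 + 22)/T = √42/T)
f(77) - 170969 = √42/77 - 170969 = -170969 + √42/77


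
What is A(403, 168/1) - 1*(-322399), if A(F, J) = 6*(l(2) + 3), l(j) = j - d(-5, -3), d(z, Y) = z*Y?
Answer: 322339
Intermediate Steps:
d(z, Y) = Y*z
l(j) = -15 + j (l(j) = j - (-3)*(-5) = j - 1*15 = j - 15 = -15 + j)
A(F, J) = -60 (A(F, J) = 6*((-15 + 2) + 3) = 6*(-13 + 3) = 6*(-10) = -60)
A(403, 168/1) - 1*(-322399) = -60 - 1*(-322399) = -60 + 322399 = 322339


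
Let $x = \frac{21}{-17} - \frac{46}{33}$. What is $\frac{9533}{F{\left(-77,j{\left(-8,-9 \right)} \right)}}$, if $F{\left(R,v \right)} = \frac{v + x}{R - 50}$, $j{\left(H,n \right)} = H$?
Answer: $\frac{679197651}{5963} \approx 1.139 \cdot 10^{5}$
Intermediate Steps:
$x = - \frac{1475}{561}$ ($x = 21 \left(- \frac{1}{17}\right) - \frac{46}{33} = - \frac{21}{17} - \frac{46}{33} = - \frac{1475}{561} \approx -2.6292$)
$F{\left(R,v \right)} = \frac{- \frac{1475}{561} + v}{-50 + R}$ ($F{\left(R,v \right)} = \frac{v - \frac{1475}{561}}{R - 50} = \frac{- \frac{1475}{561} + v}{-50 + R}$)
$\frac{9533}{F{\left(-77,j{\left(-8,-9 \right)} \right)}} = \frac{9533}{\frac{1}{-50 - 77} \left(- \frac{1475}{561} - 8\right)} = \frac{9533}{\frac{1}{-127} \left(- \frac{5963}{561}\right)} = \frac{9533}{\left(- \frac{1}{127}\right) \left(- \frac{5963}{561}\right)} = \frac{9533}{\frac{5963}{71247}} = 9533 \cdot \frac{71247}{5963} = \frac{679197651}{5963}$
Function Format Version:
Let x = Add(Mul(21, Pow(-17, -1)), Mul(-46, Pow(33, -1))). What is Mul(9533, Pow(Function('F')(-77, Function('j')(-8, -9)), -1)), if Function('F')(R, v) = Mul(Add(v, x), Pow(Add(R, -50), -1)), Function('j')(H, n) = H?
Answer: Rational(679197651, 5963) ≈ 1.1390e+5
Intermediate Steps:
x = Rational(-1475, 561) (x = Add(Mul(21, Rational(-1, 17)), Mul(-46, Rational(1, 33))) = Add(Rational(-21, 17), Rational(-46, 33)) = Rational(-1475, 561) ≈ -2.6292)
Function('F')(R, v) = Mul(Pow(Add(-50, R), -1), Add(Rational(-1475, 561), v)) (Function('F')(R, v) = Mul(Add(v, Rational(-1475, 561)), Pow(Add(R, -50), -1)) = Mul(Add(Rational(-1475, 561), v), Pow(Add(-50, R), -1)) = Mul(Pow(Add(-50, R), -1), Add(Rational(-1475, 561), v)))
Mul(9533, Pow(Function('F')(-77, Function('j')(-8, -9)), -1)) = Mul(9533, Pow(Mul(Pow(Add(-50, -77), -1), Add(Rational(-1475, 561), -8)), -1)) = Mul(9533, Pow(Mul(Pow(-127, -1), Rational(-5963, 561)), -1)) = Mul(9533, Pow(Mul(Rational(-1, 127), Rational(-5963, 561)), -1)) = Mul(9533, Pow(Rational(5963, 71247), -1)) = Mul(9533, Rational(71247, 5963)) = Rational(679197651, 5963)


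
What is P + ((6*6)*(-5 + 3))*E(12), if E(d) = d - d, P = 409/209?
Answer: 409/209 ≈ 1.9569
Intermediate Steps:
P = 409/209 (P = 409*(1/209) = 409/209 ≈ 1.9569)
E(d) = 0
P + ((6*6)*(-5 + 3))*E(12) = 409/209 + ((6*6)*(-5 + 3))*0 = 409/209 + (36*(-2))*0 = 409/209 - 72*0 = 409/209 + 0 = 409/209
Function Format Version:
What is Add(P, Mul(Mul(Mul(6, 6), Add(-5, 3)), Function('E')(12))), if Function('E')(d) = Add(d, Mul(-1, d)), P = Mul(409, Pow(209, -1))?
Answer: Rational(409, 209) ≈ 1.9569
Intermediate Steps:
P = Rational(409, 209) (P = Mul(409, Rational(1, 209)) = Rational(409, 209) ≈ 1.9569)
Function('E')(d) = 0
Add(P, Mul(Mul(Mul(6, 6), Add(-5, 3)), Function('E')(12))) = Add(Rational(409, 209), Mul(Mul(Mul(6, 6), Add(-5, 3)), 0)) = Add(Rational(409, 209), Mul(Mul(36, -2), 0)) = Add(Rational(409, 209), Mul(-72, 0)) = Add(Rational(409, 209), 0) = Rational(409, 209)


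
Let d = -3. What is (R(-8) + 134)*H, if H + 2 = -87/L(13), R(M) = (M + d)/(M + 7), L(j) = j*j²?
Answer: -649745/2197 ≈ -295.74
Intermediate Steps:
L(j) = j³
R(M) = (-3 + M)/(7 + M) (R(M) = (M - 3)/(M + 7) = (-3 + M)/(7 + M))
H = -4481/2197 (H = -2 - 87/(13³) = -2 - 87/2197 = -4481/2197 ≈ -2.0396)
(R(-8) + 134)*H = ((-3 - 8)/(7 - 8) + 134)*(-4481/2197) = (-11/(-1) + 134)*(-4481/2197) = (-1*(-11) + 134)*(-4481/2197) = (11 + 134)*(-4481/2197) = 145*(-4481/2197) = -649745/2197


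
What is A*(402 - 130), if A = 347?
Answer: 94384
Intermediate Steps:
A*(402 - 130) = 347*(402 - 130) = 347*272 = 94384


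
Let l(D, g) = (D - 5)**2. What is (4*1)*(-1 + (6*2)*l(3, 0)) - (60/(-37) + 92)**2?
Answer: -10924964/1369 ≈ -7980.3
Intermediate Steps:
l(D, g) = (-5 + D)**2
(4*1)*(-1 + (6*2)*l(3, 0)) - (60/(-37) + 92)**2 = (4*1)*(-1 + (6*2)*(-5 + 3)**2) - (60/(-37) + 92)**2 = 4*(-1 + 12*(-2)**2) - (60*(-1/37) + 92)**2 = 4*(-1 + 12*4) - (-60/37 + 92)**2 = 4*(-1 + 48) - (3344/37)**2 = 4*47 - 1*11182336/1369 = 188 - 11182336/1369 = -10924964/1369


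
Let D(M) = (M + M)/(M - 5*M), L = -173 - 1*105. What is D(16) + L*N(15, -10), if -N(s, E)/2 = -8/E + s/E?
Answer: -3897/10 ≈ -389.70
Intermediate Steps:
L = -278 (L = -173 - 105 = -278)
N(s, E) = 16/E - 2*s/E (N(s, E) = -2*(-8/E + s/E) = 16/E - 2*s/E)
D(M) = -1/2 (D(M) = (2*M)/((-4*M)) = (2*M)*(-1/(4*M)) = -1/2)
D(16) + L*N(15, -10) = -1/2 - 556*(8 - 1*15)/(-10) = -1/2 - 556*(-1)*(8 - 15)/10 = -1/2 - 556*(-1)*(-7)/10 = -1/2 - 278*7/5 = -1/2 - 1946/5 = -3897/10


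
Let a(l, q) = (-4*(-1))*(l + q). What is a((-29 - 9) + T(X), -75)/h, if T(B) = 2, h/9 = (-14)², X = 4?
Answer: -37/147 ≈ -0.25170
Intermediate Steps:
h = 1764 (h = 9*(-14)² = 9*196 = 1764)
a(l, q) = 4*l + 4*q (a(l, q) = 4*(l + q) = 4*l + 4*q)
a((-29 - 9) + T(X), -75)/h = (4*((-29 - 9) + 2) + 4*(-75))/1764 = (4*(-38 + 2) - 300)*(1/1764) = (4*(-36) - 300)*(1/1764) = (-144 - 300)*(1/1764) = -444*1/1764 = -37/147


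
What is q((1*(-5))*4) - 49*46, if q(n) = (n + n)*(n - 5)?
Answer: -1254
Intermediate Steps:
q(n) = 2*n*(-5 + n) (q(n) = (2*n)*(-5 + n) = 2*n*(-5 + n))
q((1*(-5))*4) - 49*46 = 2*((1*(-5))*4)*(-5 + (1*(-5))*4) - 49*46 = 2*(-5*4)*(-5 - 5*4) - 2254 = 2*(-20)*(-5 - 20) - 2254 = 2*(-20)*(-25) - 2254 = 1000 - 2254 = -1254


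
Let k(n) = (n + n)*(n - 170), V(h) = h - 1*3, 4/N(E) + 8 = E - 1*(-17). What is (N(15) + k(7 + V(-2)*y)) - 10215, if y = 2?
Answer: -55061/6 ≈ -9176.8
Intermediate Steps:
N(E) = 4/(9 + E) (N(E) = 4/(-8 + (E - 1*(-17))) = 4/(-8 + (E + 17)) = 4/(-8 + (17 + E)) = 4/(9 + E))
V(h) = -3 + h (V(h) = h - 3 = -3 + h)
k(n) = 2*n*(-170 + n) (k(n) = (2*n)*(-170 + n) = 2*n*(-170 + n))
(N(15) + k(7 + V(-2)*y)) - 10215 = (4/(9 + 15) + 2*(7 + (-3 - 2)*2)*(-170 + (7 + (-3 - 2)*2))) - 10215 = (4/24 + 2*(7 - 5*2)*(-170 + (7 - 5*2))) - 10215 = (4*(1/24) + 2*(7 - 10)*(-170 + (7 - 10))) - 10215 = (1/6 + 2*(-3)*(-170 - 3)) - 10215 = (1/6 + 2*(-3)*(-173)) - 10215 = (1/6 + 1038) - 10215 = 6229/6 - 10215 = -55061/6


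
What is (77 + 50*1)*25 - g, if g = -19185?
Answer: 22360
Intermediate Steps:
(77 + 50*1)*25 - g = (77 + 50*1)*25 - 1*(-19185) = (77 + 50)*25 + 19185 = 127*25 + 19185 = 3175 + 19185 = 22360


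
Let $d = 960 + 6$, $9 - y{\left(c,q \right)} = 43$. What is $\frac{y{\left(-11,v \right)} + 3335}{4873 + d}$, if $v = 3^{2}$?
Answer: $\frac{3301}{5839} \approx 0.56534$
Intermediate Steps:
$v = 9$
$y{\left(c,q \right)} = -34$ ($y{\left(c,q \right)} = 9 - 43 = -34$)
$d = 966$
$\frac{y{\left(-11,v \right)} + 3335}{4873 + d} = \frac{-34 + 3335}{4873 + 966} = \frac{3301}{5839}$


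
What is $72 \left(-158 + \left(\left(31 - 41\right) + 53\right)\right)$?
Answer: $-8280$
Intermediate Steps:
$72 \left(-158 + \left(\left(31 - 41\right) + 53\right)\right) = 72 \left(-158 + \left(-10 + 53\right)\right) = 72 \left(-158 + 43\right) = 72 \left(-115\right) = -8280$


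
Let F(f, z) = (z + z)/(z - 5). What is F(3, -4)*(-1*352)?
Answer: -2816/9 ≈ -312.89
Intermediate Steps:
F(f, z) = 2*z/(-5 + z) (F(f, z) = (2*z)/(-5 + z) = 2*z/(-5 + z))
F(3, -4)*(-1*352) = (2*(-4)/(-5 - 4))*(-1*352) = (2*(-4)/(-9))*(-352) = (2*(-4)*(-⅑))*(-352) = (8/9)*(-352) = -2816/9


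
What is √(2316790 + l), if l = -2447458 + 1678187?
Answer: √1547519 ≈ 1244.0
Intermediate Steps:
l = -769271
√(2316790 + l) = √(2316790 - 769271) = √1547519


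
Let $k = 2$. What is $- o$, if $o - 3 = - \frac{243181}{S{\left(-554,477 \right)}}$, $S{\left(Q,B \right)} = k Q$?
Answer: $- \frac{246505}{1108} \approx -222.48$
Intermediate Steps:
$S{\left(Q,B \right)} = 2 Q$
$o = \frac{246505}{1108}$ ($o = 3 - \frac{243181}{2 \left(-554\right)} = 3 - \frac{243181}{-1108} = 3 - - \frac{243181}{1108} = 3 + \frac{243181}{1108} = \frac{246505}{1108} \approx 222.48$)
$- o = \left(-1\right) \frac{246505}{1108} = - \frac{246505}{1108}$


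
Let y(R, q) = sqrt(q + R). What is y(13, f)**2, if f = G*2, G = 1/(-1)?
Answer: 11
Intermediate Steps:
G = -1
f = -2 (f = -1*2 = -2)
y(R, q) = sqrt(R + q)
y(13, f)**2 = (sqrt(13 - 2))**2 = (sqrt(11))**2 = 11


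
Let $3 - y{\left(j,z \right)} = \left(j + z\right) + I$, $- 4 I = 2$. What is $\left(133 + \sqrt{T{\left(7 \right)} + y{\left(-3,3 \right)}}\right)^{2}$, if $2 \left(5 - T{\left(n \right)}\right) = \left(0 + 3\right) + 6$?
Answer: $18225$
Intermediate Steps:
$I = - \frac{1}{2}$ ($I = \left(- \frac{1}{4}\right) 2 = - \frac{1}{2} \approx -0.5$)
$y{\left(j,z \right)} = \frac{7}{2} - j - z$ ($y{\left(j,z \right)} = 3 - \left(\left(j + z\right) - \frac{1}{2}\right) = 3 - \left(- \frac{1}{2} + j + z\right) = \frac{7}{2} - j - z$)
$T{\left(n \right)} = \frac{1}{2}$ ($T{\left(n \right)} = 5 - \frac{\left(0 + 3\right) + 6}{2} = 5 - \frac{3 + 6}{2} = 5 - \frac{9}{2} = \frac{1}{2}$)
$\left(133 + \sqrt{T{\left(7 \right)} + y{\left(-3,3 \right)}}\right)^{2} = \left(133 + \sqrt{\frac{1}{2} - - \frac{7}{2}}\right)^{2} = \left(133 + \sqrt{\frac{1}{2} + \left(\frac{7}{2} + 3 - 3\right)}\right)^{2} = \left(133 + \sqrt{\frac{1}{2} + \frac{7}{2}}\right)^{2} = \left(133 + \sqrt{4}\right)^{2} = \left(133 + 2\right)^{2} = 135^{2} = 18225$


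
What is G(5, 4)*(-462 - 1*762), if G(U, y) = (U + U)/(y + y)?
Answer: -1530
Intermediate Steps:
G(U, y) = U/y (G(U, y) = (2*U)/((2*y)) = (2*U)*(1/(2*y)) = U/y)
G(5, 4)*(-462 - 1*762) = (5/4)*(-462 - 1*762) = (5*(¼))*(-462 - 762) = (5/4)*(-1224) = -1530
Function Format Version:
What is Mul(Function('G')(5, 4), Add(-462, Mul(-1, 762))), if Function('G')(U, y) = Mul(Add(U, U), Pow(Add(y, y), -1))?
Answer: -1530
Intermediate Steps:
Function('G')(U, y) = Mul(U, Pow(y, -1)) (Function('G')(U, y) = Mul(Mul(2, U), Pow(Mul(2, y), -1)) = Mul(Mul(2, U), Mul(Rational(1, 2), Pow(y, -1))) = Mul(U, Pow(y, -1)))
Mul(Function('G')(5, 4), Add(-462, Mul(-1, 762))) = Mul(Mul(5, Pow(4, -1)), Add(-462, Mul(-1, 762))) = Mul(Mul(5, Rational(1, 4)), Add(-462, -762)) = Mul(Rational(5, 4), -1224) = -1530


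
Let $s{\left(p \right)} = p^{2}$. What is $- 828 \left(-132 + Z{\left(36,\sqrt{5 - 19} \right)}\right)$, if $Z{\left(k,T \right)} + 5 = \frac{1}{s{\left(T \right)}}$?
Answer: $\frac{794466}{7} \approx 1.135 \cdot 10^{5}$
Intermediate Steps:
$Z{\left(k,T \right)} = -5 + \frac{1}{T^{2}}$
$- 828 \left(-132 + Z{\left(36,\sqrt{5 - 19} \right)}\right) = - 828 \left(-132 - \left(5 - \frac{1}{5 - 19}\right)\right) = - 828 \left(-132 - \left(5 - \frac{1}{-14}\right)\right) = - 828 \left(-132 - \frac{71}{14}\right) = \left(-828\right) \left(- \frac{1919}{14}\right) = \frac{794466}{7}$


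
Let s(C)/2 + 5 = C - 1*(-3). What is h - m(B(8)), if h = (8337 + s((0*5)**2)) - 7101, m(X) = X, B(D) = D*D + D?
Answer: 1160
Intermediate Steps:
B(D) = D + D**2 (B(D) = D**2 + D = D + D**2)
s(C) = -4 + 2*C (s(C) = -10 + 2*(C - 1*(-3)) = -10 + 2*(C + 3) = -10 + 2*(3 + C) = -10 + (6 + 2*C) = -4 + 2*C)
h = 1232 (h = (8337 + (-4 + 2*(0*5)**2)) - 7101 = (8337 + (-4 + 2*0**2)) - 7101 = (8337 + (-4 + 2*0)) - 7101 = (8337 + (-4 + 0)) - 7101 = (8337 - 4) - 7101 = 8333 - 7101 = 1232)
h - m(B(8)) = 1232 - 8*(1 + 8) = 1232 - 8*9 = 1232 - 1*72 = 1232 - 72 = 1160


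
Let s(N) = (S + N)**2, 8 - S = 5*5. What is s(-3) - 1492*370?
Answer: -551640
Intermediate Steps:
S = -17 (S = 8 - 5*5 = 8 - 1*25 = 8 - 25 = -17)
s(N) = (-17 + N)**2
s(-3) - 1492*370 = (-17 - 3)**2 - 1492*370 = (-20)**2 - 552040 = 400 - 552040 = -551640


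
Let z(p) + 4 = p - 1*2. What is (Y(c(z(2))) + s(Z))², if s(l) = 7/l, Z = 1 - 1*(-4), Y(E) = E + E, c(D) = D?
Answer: 1089/25 ≈ 43.560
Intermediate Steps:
z(p) = -6 + p (z(p) = -4 + (p - 1*2) = -4 + (p - 2) = -4 + (-2 + p) = -6 + p)
Y(E) = 2*E
Z = 5 (Z = 1 + 4 = 5)
(Y(c(z(2))) + s(Z))² = (2*(-6 + 2) + 7/5)² = (2*(-4) + 7*(⅕))² = (-8 + 7/5)² = (-33/5)² = 1089/25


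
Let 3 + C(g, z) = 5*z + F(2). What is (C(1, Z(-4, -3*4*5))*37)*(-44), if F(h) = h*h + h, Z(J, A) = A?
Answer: 483516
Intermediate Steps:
F(h) = h + h² (F(h) = h² + h = h + h²)
C(g, z) = 3 + 5*z (C(g, z) = -3 + (5*z + 2*(1 + 2)) = -3 + (5*z + 2*3) = -3 + (5*z + 6) = -3 + (6 + 5*z) = 3 + 5*z)
(C(1, Z(-4, -3*4*5))*37)*(-44) = ((3 + 5*(-3*4*5))*37)*(-44) = ((3 + 5*(-12*5))*37)*(-44) = ((3 + 5*(-60))*37)*(-44) = ((3 - 300)*37)*(-44) = -297*37*(-44) = -10989*(-44) = 483516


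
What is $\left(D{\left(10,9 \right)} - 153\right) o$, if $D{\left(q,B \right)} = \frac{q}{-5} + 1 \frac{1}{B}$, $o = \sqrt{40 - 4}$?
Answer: $- \frac{2788}{3} \approx -929.33$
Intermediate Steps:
$o = 6$ ($o = \sqrt{36} = 6$)
$D{\left(q,B \right)} = \frac{1}{B} - \frac{q}{5}$ ($D{\left(q,B \right)} = q \left(- \frac{1}{5}\right) + \frac{1}{B} = - \frac{q}{5} + \frac{1}{B} = \frac{1}{B} - \frac{q}{5}$)
$\left(D{\left(10,9 \right)} - 153\right) o = \left(\left(\frac{1}{9} - 2\right) - 153\right) 6 = \left(- \frac{17}{9} - 153\right) 6 = \left(- \frac{1394}{9}\right) 6 = - \frac{2788}{3}$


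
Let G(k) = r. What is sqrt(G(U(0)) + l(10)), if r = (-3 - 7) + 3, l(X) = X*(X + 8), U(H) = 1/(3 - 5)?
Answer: sqrt(173) ≈ 13.153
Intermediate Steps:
U(H) = -1/2 (U(H) = 1/(-2) = -1/2)
l(X) = X*(8 + X)
r = -7 (r = -10 + 3 = -7)
G(k) = -7
sqrt(G(U(0)) + l(10)) = sqrt(-7 + 10*(8 + 10)) = sqrt(-7 + 10*18) = sqrt(-7 + 180) = sqrt(173)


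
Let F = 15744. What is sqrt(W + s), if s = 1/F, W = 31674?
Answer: sqrt(122674162422)/1968 ≈ 177.97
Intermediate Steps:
s = 1/15744 ≈ 6.3516e-5
sqrt(W + s) = sqrt(31674 + 1/15744) = sqrt(498675457/15744) = sqrt(122674162422)/1968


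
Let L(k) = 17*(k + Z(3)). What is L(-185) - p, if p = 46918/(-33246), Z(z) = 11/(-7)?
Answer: -368899633/116361 ≈ -3170.3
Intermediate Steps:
Z(z) = -11/7 (Z(z) = 11*(-⅐) = -11/7)
L(k) = -187/7 + 17*k (L(k) = 17*(k - 11/7) = 17*(-11/7 + k) = -187/7 + 17*k)
p = -23459/16623 (p = 46918*(-1/33246) = -23459/16623 ≈ -1.4112)
L(-185) - p = (-187/7 + 17*(-185)) - 1*(-23459/16623) = (-187/7 - 3145) + 23459/16623 = -22202/7 + 23459/16623 = -368899633/116361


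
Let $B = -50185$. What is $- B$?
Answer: $50185$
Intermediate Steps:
$- B = \left(-1\right) \left(-50185\right) = 50185$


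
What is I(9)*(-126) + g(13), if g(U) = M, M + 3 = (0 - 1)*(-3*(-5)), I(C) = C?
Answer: -1152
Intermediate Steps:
M = -18 (M = -3 + (0 - 1)*(-3*(-5)) = -3 - 1*15 = -3 - 15 = -18)
g(U) = -18
I(9)*(-126) + g(13) = 9*(-126) - 18 = -1134 - 18 = -1152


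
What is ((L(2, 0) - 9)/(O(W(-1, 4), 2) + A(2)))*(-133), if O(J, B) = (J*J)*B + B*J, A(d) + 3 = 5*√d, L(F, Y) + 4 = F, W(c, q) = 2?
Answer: 13167/31 - 7315*√2/31 ≈ 91.033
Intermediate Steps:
L(F, Y) = -4 + F
A(d) = -3 + 5*√d
O(J, B) = B*J + B*J² (O(J, B) = J²*B + B*J = B*J² + B*J = B*J + B*J²)
((L(2, 0) - 9)/(O(W(-1, 4), 2) + A(2)))*(-133) = (((-4 + 2) - 9)/(2*2*(1 + 2) + (-3 + 5*√2)))*(-133) = ((-2 - 9)/(2*2*3 + (-3 + 5*√2)))*(-133) = -11/(12 + (-3 + 5*√2))*(-133) = -11/(9 + 5*√2)*(-133) = 1463/(9 + 5*√2)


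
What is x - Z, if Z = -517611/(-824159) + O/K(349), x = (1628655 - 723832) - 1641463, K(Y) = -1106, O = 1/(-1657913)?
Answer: -159032357638720423971/215888659386386 ≈ -7.3664e+5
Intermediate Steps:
O = -1/1657913 ≈ -6.0317e-7
x = -736640 (x = 904823 - 1641463 = -736640)
Z = 135588333040931/215888659386386 (Z = -517611/(-824159) - 1/1657913/(-1106) = -517611*(-1/824159) - 1/1657913*(-1/1106) = 517611/824159 + 1/1833651778 = 135588333040931/215888659386386 ≈ 0.62805)
x - Z = -736640 - 1*135588333040931/215888659386386 = -736640 - 135588333040931/215888659386386 = -159032357638720423971/215888659386386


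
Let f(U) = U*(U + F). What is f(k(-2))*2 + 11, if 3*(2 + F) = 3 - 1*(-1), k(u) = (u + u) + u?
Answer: 91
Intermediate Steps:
k(u) = 3*u (k(u) = 2*u + u = 3*u)
F = -⅔ (F = -2 + (3 - 1*(-1))/3 = -2 + (3 + 1)/3 = -2 + (⅓)*4 = -2 + 4/3 = -⅔ ≈ -0.66667)
f(U) = U*(-⅔ + U) (f(U) = U*(U - ⅔) = U*(-⅔ + U))
f(k(-2))*2 + 11 = ((3*(-2))*(-2 + 3*(3*(-2)))/3)*2 + 11 = ((⅓)*(-6)*(-2 + 3*(-6)))*2 + 11 = ((⅓)*(-6)*(-2 - 18))*2 + 11 = ((⅓)*(-6)*(-20))*2 + 11 = 40*2 + 11 = 80 + 11 = 91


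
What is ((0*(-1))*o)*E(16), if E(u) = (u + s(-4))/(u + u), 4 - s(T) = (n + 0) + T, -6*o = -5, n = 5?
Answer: 0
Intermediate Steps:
o = 5/6 (o = -1/6*(-5) = 5/6 ≈ 0.83333)
s(T) = -1 - T (s(T) = 4 - ((5 + 0) + T) = 4 - (5 + T) = 4 + (-5 - T) = -1 - T)
E(u) = (3 + u)/(2*u) (E(u) = (u + (-1 - 1*(-4)))/(u + u) = (u + (-1 + 4))/((2*u)) = (u + 3)*(1/(2*u)) = (3 + u)*(1/(2*u)) = (3 + u)/(2*u))
((0*(-1))*o)*E(16) = ((0*(-1))*(5/6))*((1/2)*(3 + 16)/16) = (0*(5/6))*((1/2)*(1/16)*19) = 0*(19/32) = 0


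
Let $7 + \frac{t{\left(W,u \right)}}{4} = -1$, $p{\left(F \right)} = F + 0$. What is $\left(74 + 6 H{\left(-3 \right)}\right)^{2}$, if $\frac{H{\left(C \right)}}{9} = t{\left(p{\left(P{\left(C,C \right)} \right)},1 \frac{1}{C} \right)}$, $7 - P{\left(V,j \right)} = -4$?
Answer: $2735716$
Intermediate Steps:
$P{\left(V,j \right)} = 11$ ($P{\left(V,j \right)} = 7 - -4 = 7 + 4 = 11$)
$p{\left(F \right)} = F$
$t{\left(W,u \right)} = -32$ ($t{\left(W,u \right)} = -28 + 4 \left(-1\right) = -28 - 4 = -32$)
$H{\left(C \right)} = -288$ ($H{\left(C \right)} = 9 \left(-32\right) = -288$)
$\left(74 + 6 H{\left(-3 \right)}\right)^{2} = \left(74 + 6 \left(-288\right)\right)^{2} = \left(74 - 1728\right)^{2} = \left(-1654\right)^{2} = 2735716$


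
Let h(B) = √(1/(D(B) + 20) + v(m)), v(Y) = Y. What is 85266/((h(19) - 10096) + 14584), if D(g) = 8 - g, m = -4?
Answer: 3444064272/181279331 - 255798*I*√35/181279331 ≈ 18.999 - 0.008348*I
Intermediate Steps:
h(B) = √(-4 + 1/(28 - B)) (h(B) = √(1/((8 - B) + 20) - 4) = √(1/(28 - B) - 4) = √(-4 + 1/(28 - B)))
85266/((h(19) - 10096) + 14584) = 85266/((√((111 - 4*19)/(-28 + 19)) - 10096) + 14584) = 85266/((√((111 - 76)/(-9)) - 10096) + 14584) = 85266/((√(-⅑*35) - 10096) + 14584) = 85266/((√(-35/9) - 10096) + 14584) = 85266/((I*√35/3 - 10096) + 14584) = 85266/((-10096 + I*√35/3) + 14584) = 85266/(4488 + I*√35/3)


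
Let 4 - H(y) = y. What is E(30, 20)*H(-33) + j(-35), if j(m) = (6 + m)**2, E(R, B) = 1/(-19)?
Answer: 15942/19 ≈ 839.05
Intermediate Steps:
E(R, B) = -1/19
H(y) = 4 - y
E(30, 20)*H(-33) + j(-35) = -(4 - 1*(-33))/19 + (6 - 35)**2 = -(4 + 33)/19 + (-29)**2 = -1/19*37 + 841 = -37/19 + 841 = 15942/19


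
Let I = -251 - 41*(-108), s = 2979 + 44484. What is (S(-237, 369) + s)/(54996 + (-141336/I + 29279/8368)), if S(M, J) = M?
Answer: 1650696800736/1921222266191 ≈ 0.85919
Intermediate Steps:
s = 47463
I = 4177 (I = -251 + 4428 = 4177)
(S(-237, 369) + s)/(54996 + (-141336/I + 29279/8368)) = (-237 + 47463)/(54996 + (-141336/4177 + 29279/8368)) = 47226/(54996 + (-141336*1/4177 + 29279*(1/8368))) = 47226/(54996 + (-141336/4177 + 29279/8368)) = 47226/(54996 - 1060401265/34953136) = 47226/(1921222266191/34953136) = 47226*(34953136/1921222266191) = 1650696800736/1921222266191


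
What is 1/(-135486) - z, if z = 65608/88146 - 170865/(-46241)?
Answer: -177575138089/39999667266 ≈ -4.4394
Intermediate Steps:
z = 153346151/34542027 (z = 65608*(1/88146) - 170865*(-1/46241) = 556/747 + 170865/46241 = 153346151/34542027 ≈ 4.4394)
1/(-135486) - z = 1/(-135486) - 1*153346151/34542027 = -1/135486 - 153346151/34542027 = -177575138089/39999667266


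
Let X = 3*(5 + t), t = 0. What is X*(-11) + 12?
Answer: -153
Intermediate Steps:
X = 15 (X = 3*(5 + 0) = 3*5 = 15)
X*(-11) + 12 = 15*(-11) + 12 = -165 + 12 = -153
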